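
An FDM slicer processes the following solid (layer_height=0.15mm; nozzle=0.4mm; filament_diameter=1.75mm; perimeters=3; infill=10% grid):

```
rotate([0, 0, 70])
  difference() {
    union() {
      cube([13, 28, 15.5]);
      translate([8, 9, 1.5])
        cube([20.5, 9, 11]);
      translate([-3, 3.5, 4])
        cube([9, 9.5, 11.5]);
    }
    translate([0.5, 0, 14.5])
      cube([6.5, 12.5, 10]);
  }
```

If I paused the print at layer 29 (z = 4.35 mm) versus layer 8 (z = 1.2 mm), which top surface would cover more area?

Layer 29 (z = 4.35): the cube is present — its section is the full 13×28 rectangle (area 364.00 mm²); the cube at (8, 9) (footprint 20.5×9) is included at this height (area 184.50 mm²); the 9×9.5 cube at (-3, 3.5) contributes its full rectangle (area 85.50 mm²); Merging all regions: the regions partially overlap — summed areas 634.00 mm² minus the doubly-counted overlap 102.00 mm² gives 532.00 mm² — area = 532.00 mm²; the cube at (0.5, 0) is not intersected at this z (z outside [14.5, 24.5]); Subtracting the remaining from the first: none of the subtracted shapes is present at this height, so that combined region is unchanged — area = 532.00 mm²; (rotated 70° about Z; rotation is an isometry so areas/perimeters/island counts are preserved). So its area = 532.00 mm². Layer 8 (z = 1.2): the 13×28 cube contributes its full rectangle (area 364.00 mm²); the cube at (8, 9) is absent (z outside [1.5, 12.5]); the cube at (-3, 3.5) does not reach this height (z outside [4, 15.5]); Merging all regions: only the 13×28 cube is present, so the union is just that shape — area = 364.00 mm²; the cube at (0.5, 0) is not intersected at this z (z outside [14.5, 24.5]); After the difference (first − rest): none of the subtracted shapes is present at this height, so the result so far is unchanged — area = 364.00 mm²; (whole slice rotated 70° about Z — lengths, areas and connectivity unchanged). So its area = 364.00 mm². Layer 29 is larger (532.00 vs 364.00 mm²).

layer 29 (z = 4.35 mm)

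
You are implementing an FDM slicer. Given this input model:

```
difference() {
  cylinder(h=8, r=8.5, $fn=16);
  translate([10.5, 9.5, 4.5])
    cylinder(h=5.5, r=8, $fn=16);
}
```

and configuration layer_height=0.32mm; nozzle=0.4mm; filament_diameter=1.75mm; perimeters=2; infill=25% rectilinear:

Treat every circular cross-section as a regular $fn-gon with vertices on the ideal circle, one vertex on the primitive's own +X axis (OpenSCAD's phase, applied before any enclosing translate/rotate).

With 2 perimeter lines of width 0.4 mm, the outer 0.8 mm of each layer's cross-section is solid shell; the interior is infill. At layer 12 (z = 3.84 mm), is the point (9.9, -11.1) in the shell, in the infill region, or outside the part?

At z = 3.84 mm: the cylinder: section is a regular 16-gon, circumradius r=8.5; the cylinder at (10.5, 9.5) does not reach this height (z outside [4.5, 10]); Subtracting the remaining from the first: none of the subtracted shapes is present at this height, so the r=8.5 cylinder is unchanged — 1 connected region. Overall, the cross-section is a single solid region. The nearest boundary edge runs (3.25, -7.85)→(6.01, -6.01); distance from the point to it = 6.41 mm. The point is not inside any of the regions above, so it lies outside the cross-section (6.41 mm from the nearest boundary).

outside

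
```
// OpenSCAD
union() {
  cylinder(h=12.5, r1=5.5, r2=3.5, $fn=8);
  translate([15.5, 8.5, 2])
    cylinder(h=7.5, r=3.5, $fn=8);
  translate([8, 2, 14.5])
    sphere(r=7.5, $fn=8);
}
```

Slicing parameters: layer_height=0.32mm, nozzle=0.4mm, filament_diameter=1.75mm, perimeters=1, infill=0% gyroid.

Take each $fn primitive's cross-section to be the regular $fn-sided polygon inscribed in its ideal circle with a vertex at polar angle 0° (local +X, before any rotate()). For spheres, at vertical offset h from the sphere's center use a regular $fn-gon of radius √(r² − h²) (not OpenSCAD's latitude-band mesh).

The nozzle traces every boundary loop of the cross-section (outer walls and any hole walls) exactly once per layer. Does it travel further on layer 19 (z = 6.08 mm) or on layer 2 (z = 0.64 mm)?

Layer 19 (z = 6.08): the cone (r1=5.5→r2=3.5) has section circumradius 4.527 here — a regular 8-gon (perimeter = 2·8·4.527·sin(180°/8) = 27.72 mm); the r=3.5 cylinder at (15.5, 8.5) contributes a regular 8-gon of circumradius 3.5 (perimeter = 2·8·3.500·sin(180°/8) = 21.43 mm); the sphere at (8, 2) is absent (|z−center|=8.420 > r=7.5); Combining (union): the 2 present regions are separate (no shared area or edge), so areas and boundary lengths simply add and each stays a separate island — boundary = 49.15 mm. So its perimeter = 49.15 mm. Layer 2 (z = 0.64): the cone contributes a regular 8-gon of circumradius 5.398 (interpolated between r1=5.5 and r2=3.5 at t=0.051) (perimeter = 2·8·5.398·sin(180°/8) = 33.05 mm); the cylinder at (15.5, 8.5) is absent (z outside [2, 9.5]); the sphere at (8, 2) is not intersected at this z (|z−center|=13.860 > r=7.5); Merging all regions: only the cone is present, so the union is just that shape — boundary = 33.05 mm. So its perimeter = 33.05 mm. Layer 19 is larger (49.15 vs 33.05 mm).

layer 19 (z = 6.08 mm)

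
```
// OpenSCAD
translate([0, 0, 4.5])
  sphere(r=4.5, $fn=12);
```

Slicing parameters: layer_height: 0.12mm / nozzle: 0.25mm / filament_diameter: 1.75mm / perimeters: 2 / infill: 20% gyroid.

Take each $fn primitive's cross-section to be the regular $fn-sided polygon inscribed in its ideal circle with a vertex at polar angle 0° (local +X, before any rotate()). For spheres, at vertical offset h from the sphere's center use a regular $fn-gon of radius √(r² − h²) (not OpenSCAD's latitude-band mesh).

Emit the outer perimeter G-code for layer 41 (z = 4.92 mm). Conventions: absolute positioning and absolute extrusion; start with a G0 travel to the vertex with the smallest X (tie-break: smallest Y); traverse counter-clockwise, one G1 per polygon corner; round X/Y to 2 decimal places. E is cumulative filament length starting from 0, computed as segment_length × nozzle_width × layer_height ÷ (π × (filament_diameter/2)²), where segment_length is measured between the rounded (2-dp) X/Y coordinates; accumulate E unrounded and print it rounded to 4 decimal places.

G0 X-4.48 Y0.00 Z4.92
G1 X-3.88 Y-2.24 E0.0289
G1 X-2.24 Y-3.88 E0.0579
G1 X0.00 Y-4.48 E0.0868
G1 X2.24 Y-3.88 E0.1157
G1 X3.88 Y-2.24 E0.1446
G1 X4.48 Y0.00 E0.1735
G1 X3.88 Y2.24 E0.2025
G1 X2.24 Y3.88 E0.2314
G1 X0.00 Y4.48 E0.2603
G1 X-2.24 Y3.88 E0.2892
G1 X-3.88 Y2.24 E0.3182
G1 X-4.48 Y0.00 E0.3471

At z = 4.92 mm: the sphere: section is a regular 12-gon, circumradius = √(r²−h²) = √(4.5²−0.42²) = 4.480. The outline is a single polygon with 12 vertices. Extrusion per mm of travel: 0.25 × 0.12 / (π × 0.875²) = 0.012473. Accumulating E over each segment gives final E = 0.3471.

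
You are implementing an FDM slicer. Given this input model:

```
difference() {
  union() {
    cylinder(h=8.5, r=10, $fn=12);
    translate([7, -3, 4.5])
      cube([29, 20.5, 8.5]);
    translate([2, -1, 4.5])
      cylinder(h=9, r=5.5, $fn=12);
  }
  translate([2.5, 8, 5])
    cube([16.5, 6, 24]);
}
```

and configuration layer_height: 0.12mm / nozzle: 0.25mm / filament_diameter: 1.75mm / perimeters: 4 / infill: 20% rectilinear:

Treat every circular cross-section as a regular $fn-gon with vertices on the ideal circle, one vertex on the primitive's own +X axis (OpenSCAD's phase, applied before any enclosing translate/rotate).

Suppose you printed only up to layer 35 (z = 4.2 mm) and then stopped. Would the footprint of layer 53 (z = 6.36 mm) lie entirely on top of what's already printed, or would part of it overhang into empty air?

part overhangs

Compare the two slices. At z = 4.2: the r=10 cylinder gives a regular 12-gon of circumradius 10 (constant along its height) (area = (12/2)·10.000²·sin(360°/12) = 300.00 mm²); the cube at (7, -3) is absent (z outside [4.5, 13]); the cylinder at (2, -1) is absent (z outside [4.5, 13.5]); Merging all regions: only the r=10 cylinder is present, so the union is just that shape — area = 300.00 mm²; the cube at (2.5, 8) is absent (z outside [5, 29]); After the difference (first − rest): none of the subtracted shapes is present at this height, so the result so far is unchanged — area = 300.00 mm². At z = 6.36: the cylinder: section is a regular 12-gon, circumradius r=10 (area = (12/2)·10.000²·sin(360°/12) = 300.00 mm²); the cube at (7, -3) (footprint 29×20.5) is included at this height (area 594.50 mm²); the r=5.5 cylinder at (2, -1) contributes a regular 12-gon of circumradius 5.5 (area = (12/2)·5.500²·sin(360°/12) = 90.75 mm²); Merging all regions: the regions partially overlap — summed areas 985.25 mm² minus the doubly-counted overlap 111.57 mm² gives 873.68 mm² — area = 873.68 mm²; the cube at (2.5, 8) is present — its section is the full 16.5×6 rectangle (area 99.00 mm²); Subtracting the remaining from the first: starting from that combined region (873.68 mm²), the 16.5×6 cube at (2.5, 8) partially overlaps it — only the 74.71 mm² overlap (of its 99.00 mm²) is removed, clipping the outline — area = 798.97 mm². Checking containment: at z = 6.36 the cross-section extends beyond the z = 4.2 cross-section by about 501.68 mm².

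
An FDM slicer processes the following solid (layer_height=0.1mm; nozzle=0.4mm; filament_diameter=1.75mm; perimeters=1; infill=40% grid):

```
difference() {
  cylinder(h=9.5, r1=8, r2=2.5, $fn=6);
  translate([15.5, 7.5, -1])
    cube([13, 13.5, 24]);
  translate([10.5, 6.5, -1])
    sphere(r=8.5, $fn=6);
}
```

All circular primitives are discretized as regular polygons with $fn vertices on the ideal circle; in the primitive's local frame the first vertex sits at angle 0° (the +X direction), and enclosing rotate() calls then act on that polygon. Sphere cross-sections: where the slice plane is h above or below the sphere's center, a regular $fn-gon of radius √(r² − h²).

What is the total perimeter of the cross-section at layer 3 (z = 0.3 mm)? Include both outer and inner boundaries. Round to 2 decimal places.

At z = 0.3 mm: the cone contributes a regular 6-gon of circumradius 7.826 (interpolated between r1=8 and r2=2.5 at t=0.032) (perimeter = 2·6·7.826·sin(180°/6) = 46.96 mm); the 13×13.5 cube at (15.5, 7.5) contributes its full rectangle (perimeter 53.00 mm); the sphere at (10.5, 6.5): section is a regular 6-gon, circumradius = √(r²−h²) = √(8.5²−1.3²) = 8.400 (perimeter = 2·6·8.400·sin(180°/6) = 50.40 mm); After the difference (first − rest): starting from the cone, the 13×13.5 cube at (15.5, 7.5) misses the remaining region (no effect); the r=8.5 sphere at (10.5, 6.5) partially overlaps it — only the 14.51 mm² overlap (of its 183.32 mm²) is removed, clipping the outline — boundary = 46.38 mm. Overall, the cross-section is a single solid region. Total boundary length (outer) = 46.38 mm.

46.38 mm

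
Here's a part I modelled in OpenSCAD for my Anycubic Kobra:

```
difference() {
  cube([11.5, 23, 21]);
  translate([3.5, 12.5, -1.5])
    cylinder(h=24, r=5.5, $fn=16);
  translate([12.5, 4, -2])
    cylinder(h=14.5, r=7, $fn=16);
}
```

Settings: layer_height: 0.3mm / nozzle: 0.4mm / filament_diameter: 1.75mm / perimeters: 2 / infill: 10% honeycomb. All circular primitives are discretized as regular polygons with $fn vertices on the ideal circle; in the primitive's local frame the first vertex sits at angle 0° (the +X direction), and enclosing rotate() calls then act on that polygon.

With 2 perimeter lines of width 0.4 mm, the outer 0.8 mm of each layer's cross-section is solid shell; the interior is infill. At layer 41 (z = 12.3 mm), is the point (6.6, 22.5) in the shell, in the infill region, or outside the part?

At z = 12.3 mm: the cube is present — its section is the full 11.5×23 rectangle; the cylinder at (3.5, 12.5): section is a regular 16-gon, circumradius r=5.5; the r=7 cylinder at (12.5, 4) gives a regular 16-gon of circumradius 7 (constant along its height); Taking the first minus the rest: starting from the 11.5×23 cube, the r=5.5 cylinder at (3.5, 12.5) partially overlaps it — only the 81.45 mm² overlap (of its 92.61 mm²) is removed, clipping the outline; the r=7 cylinder at (12.5, 4) partially overlaps it — only the 52.57 mm² overlap (of its 150.01 mm²) is removed, clipping the outline — 2 connected regions. Overall, the cross-section has 2 separate islands. The nearest boundary edge runs (0.00, 23.00)→(11.50, 23.00); distance from the point to it = 0.50 mm. (Shell/infill is judged within the island containing the point — the largest one.) The point is inside the cross-section, 0.50 mm from the nearest boundary — within the 0.8 mm shell band (2 × 0.4).

shell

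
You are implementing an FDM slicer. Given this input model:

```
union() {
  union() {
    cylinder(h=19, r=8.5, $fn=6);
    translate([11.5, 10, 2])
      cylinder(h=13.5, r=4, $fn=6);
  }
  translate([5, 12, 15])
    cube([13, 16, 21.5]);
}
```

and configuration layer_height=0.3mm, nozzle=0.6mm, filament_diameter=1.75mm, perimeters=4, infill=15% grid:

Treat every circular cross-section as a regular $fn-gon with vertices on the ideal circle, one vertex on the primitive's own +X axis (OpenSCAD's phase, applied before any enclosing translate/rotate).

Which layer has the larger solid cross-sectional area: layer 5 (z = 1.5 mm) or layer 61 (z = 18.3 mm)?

layer 61 (z = 18.3 mm)

Layer 5 (z = 1.5): the r=8.5 cylinder contributes a regular 6-gon of circumradius 8.5 (area = (6/2)·8.500²·sin(360°/6) = 187.71 mm²); the cylinder at (11.5, 10) is not intersected at this z (z outside [2, 15.5]); Taking the union: only the r=8.5 cylinder is present, so the union is just that shape — area = 187.71 mm²; the cube at (5, 12) does not reach this height (z outside [15, 36.5]); Taking the union: only that combined region is present, so the union is just that shape — area = 187.71 mm². So its area = 187.71 mm². Layer 61 (z = 18.3): the r=8.5 cylinder gives a regular 6-gon of circumradius 8.5 (constant along its height) (area = (6/2)·8.500²·sin(360°/6) = 187.71 mm²); the cylinder at (11.5, 10) is absent (z outside [2, 15.5]); Combining (union): only the r=8.5 cylinder is present, so the union is just that shape — area = 187.71 mm²; the cube at (5, 12) (footprint 13×16) is included at this height (area 208.00 mm²); Combining (union): the 2 present regions are separate (no shared area or edge), so areas and boundary lengths simply add and each stays a separate island — area = 395.71 mm². So its area = 395.71 mm². Layer 61 is larger (395.71 vs 187.71 mm²).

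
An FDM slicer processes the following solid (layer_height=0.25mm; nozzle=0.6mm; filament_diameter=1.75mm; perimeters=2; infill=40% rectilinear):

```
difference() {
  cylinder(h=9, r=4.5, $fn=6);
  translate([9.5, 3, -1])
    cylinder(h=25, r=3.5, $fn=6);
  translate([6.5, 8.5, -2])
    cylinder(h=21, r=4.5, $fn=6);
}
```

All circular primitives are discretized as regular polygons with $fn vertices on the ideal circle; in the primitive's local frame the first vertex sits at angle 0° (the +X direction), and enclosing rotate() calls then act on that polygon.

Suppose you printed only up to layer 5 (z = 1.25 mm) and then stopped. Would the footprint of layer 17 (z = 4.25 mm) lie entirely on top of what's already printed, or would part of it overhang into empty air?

entirely on top

Compare the two slices. At z = 1.25: the cylinder: section is a regular 6-gon, circumradius r=4.5 (area = (6/2)·4.500²·sin(360°/6) = 52.61 mm²); the r=3.5 cylinder at (9.5, 3) gives a regular 6-gon of circumradius 3.5 (constant along its height) (area = (6/2)·3.500²·sin(360°/6) = 31.83 mm²); the r=4.5 cylinder at (6.5, 8.5) gives a regular 6-gon of circumradius 4.5 (constant along its height) (area = (6/2)·4.500²·sin(360°/6) = 52.61 mm²); Subtracting the remaining from the first: starting from the r=4.5 cylinder (52.61 mm²), the r=3.5 cylinder at (9.5, 3) misses the remaining region (no effect); the r=4.5 cylinder at (6.5, 8.5) misses the remaining region (no effect) — area = 52.61 mm². At z = 4.25: the r=4.5 cylinder gives a regular 6-gon of circumradius 4.5 (constant along its height) (area = (6/2)·4.500²·sin(360°/6) = 52.61 mm²); the r=3.5 cylinder at (9.5, 3) contributes a regular 6-gon of circumradius 3.5 (area = (6/2)·3.500²·sin(360°/6) = 31.83 mm²); the r=4.5 cylinder at (6.5, 8.5) gives a regular 6-gon of circumradius 4.5 (constant along its height) (area = (6/2)·4.500²·sin(360°/6) = 52.61 mm²); Taking the first minus the rest: starting from the r=4.5 cylinder (52.61 mm²), the r=3.5 cylinder at (9.5, 3) misses the remaining region (no effect); the r=4.5 cylinder at (6.5, 8.5) misses the remaining region (no effect) — area = 52.61 mm². Checking containment: the cross-section at z = 4.25 is a subset of the cross-section at z = 1.25.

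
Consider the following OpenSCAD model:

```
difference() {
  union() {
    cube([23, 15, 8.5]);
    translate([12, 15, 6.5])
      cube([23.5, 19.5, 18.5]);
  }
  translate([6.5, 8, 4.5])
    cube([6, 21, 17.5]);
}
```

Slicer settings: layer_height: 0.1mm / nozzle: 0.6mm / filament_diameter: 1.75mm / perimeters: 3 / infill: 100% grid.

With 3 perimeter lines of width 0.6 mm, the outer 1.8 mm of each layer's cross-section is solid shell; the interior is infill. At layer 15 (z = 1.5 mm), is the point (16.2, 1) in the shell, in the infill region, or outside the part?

shell

At z = 1.5 mm: the 23×15 cube contributes its full rectangle; the cube at (12, 15) does not reach this height (z outside [6.5, 25]); Combining (union): only the 23×15 cube is present, so the union is just that shape — 1 connected region; the cube at (6.5, 8) does not reach this height (z outside [4.5, 22]); Subtracting the remaining from the first: none of the subtracted shapes is present at this height, so the result so far is unchanged — 1 connected region. Overall, the cross-section is a single solid region. The nearest boundary edge runs (0.00, 0.00)→(23.00, 0.00); distance from the point to it = 1.00 mm. The point is inside the cross-section, 1.00 mm from the nearest boundary — within the 1.8 mm shell band (3 × 0.6).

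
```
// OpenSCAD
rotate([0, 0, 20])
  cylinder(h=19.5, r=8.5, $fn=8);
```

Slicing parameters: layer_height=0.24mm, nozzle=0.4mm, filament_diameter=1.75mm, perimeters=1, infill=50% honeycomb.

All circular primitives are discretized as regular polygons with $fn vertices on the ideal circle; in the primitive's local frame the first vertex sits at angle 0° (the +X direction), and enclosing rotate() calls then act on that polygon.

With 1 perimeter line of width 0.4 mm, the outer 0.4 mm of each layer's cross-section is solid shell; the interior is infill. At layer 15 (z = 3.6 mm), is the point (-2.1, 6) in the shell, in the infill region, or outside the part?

infill

At z = 3.6 mm: the r=8.5 cylinder contributes a regular 8-gon of circumradius 8.5; (whole slice rotated 20° about Z — lengths, areas and connectivity unchanged). Overall, the cross-section is a single solid region. Undo the 20° rotation: the query point maps to (0.079, 6.356) in the un-rotated model frame. The nearest boundary edge runs (6.01, 6.01)→(0.00, 8.50); distance from the point to it = 1.95 mm. The point is inside the cross-section and 1.95 mm from the nearest boundary — more than the 0.4 mm shell width (1 × 0.4), so it's in the infill interior.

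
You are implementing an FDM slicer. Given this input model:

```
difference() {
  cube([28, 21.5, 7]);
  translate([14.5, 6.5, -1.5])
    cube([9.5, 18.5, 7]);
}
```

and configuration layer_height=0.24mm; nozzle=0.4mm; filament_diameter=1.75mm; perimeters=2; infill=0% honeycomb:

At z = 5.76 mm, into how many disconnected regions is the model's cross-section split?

1

At z = 5.76 mm: the cube is present — its section is the full 28×21.5 rectangle; the cube at (14.5, 6.5) does not reach this height (z outside [-1.5, 5.5]); Subtracting the remaining from the first: none of the subtracted shapes is present at this height, so the 28×21.5 cube is unchanged — 1 connected region. The result has 1 disconnected region.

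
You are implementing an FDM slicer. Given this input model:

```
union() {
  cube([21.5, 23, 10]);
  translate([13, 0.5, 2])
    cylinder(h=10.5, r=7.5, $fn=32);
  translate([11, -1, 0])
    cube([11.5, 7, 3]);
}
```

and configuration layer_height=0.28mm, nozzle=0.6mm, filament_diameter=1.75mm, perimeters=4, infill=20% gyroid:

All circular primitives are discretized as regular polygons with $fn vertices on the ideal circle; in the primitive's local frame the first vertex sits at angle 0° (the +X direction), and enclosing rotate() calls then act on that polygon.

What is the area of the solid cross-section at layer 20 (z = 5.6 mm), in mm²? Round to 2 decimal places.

At z = 5.6 mm: the cube is present — its section is the full 21.5×23 rectangle (area 494.50 mm²); the r=7.5 cylinder at (13, 0.5) gives a regular 32-gon of circumradius 7.5 (constant along its height) (area = (32/2)·7.500²·sin(360°/32) = 175.58 mm²); the cube at (11, -1) is not intersected at this z (z outside [0, 3]); Combining (union): the regions partially overlap — summed areas 670.08 mm² minus the doubly-counted overlap 95.27 mm² gives 574.82 mm² — area = 574.82 mm². Overall, the cross-section is a single solid region. Net area = 574.82 mm².

574.82 mm²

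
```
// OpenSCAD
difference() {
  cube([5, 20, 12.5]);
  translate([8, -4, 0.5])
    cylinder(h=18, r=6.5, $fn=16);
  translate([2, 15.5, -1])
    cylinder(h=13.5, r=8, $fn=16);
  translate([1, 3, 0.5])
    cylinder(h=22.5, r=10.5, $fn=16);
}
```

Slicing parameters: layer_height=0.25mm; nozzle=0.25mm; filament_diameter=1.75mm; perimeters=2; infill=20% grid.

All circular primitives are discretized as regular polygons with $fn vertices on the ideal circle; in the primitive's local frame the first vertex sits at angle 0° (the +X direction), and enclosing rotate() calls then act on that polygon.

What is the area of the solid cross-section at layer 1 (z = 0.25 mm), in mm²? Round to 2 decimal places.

38.79 mm²

At z = 0.25 mm: the 5×20 cube contributes its full rectangle (area 100.00 mm²); the cylinder at (8, -4) is not intersected at this z (z outside [0.5, 18.5]); the r=8 cylinder at (2, 15.5) gives a regular 16-gon of circumradius 8 (constant along its height) (area = (16/2)·8.000²·sin(360°/16) = 195.93 mm²); the cylinder at (1, 3) is not intersected at this z (z outside [0.5, 23]); After the difference (first − rest): starting from the 5×20 cube (100.00 mm²), the r=8 cylinder at (2, 15.5) partially overlaps it — only the 61.21 mm² overlap (of its 195.93 mm²) is removed, clipping the outline — area = 38.79 mm². Overall, the cross-section is a single solid region. Net area = 38.79 mm².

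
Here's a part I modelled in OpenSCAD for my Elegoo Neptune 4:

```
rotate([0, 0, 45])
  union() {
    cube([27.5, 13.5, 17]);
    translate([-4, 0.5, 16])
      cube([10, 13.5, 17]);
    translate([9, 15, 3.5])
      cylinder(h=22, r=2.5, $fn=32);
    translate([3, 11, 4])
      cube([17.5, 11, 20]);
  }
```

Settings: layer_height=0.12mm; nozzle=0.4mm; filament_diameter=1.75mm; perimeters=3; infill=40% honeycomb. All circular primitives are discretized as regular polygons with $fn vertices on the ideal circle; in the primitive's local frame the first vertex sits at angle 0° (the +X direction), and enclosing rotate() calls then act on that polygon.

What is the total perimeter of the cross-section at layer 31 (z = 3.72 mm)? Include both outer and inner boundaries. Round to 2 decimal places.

At z = 3.72 mm: the cube (footprint 27.5×13.5) is included at this height (perimeter 82.00 mm); the cube at (-4, 0.5) is not intersected at this z (z outside [16, 33]); the cylinder at (9, 15): section is a regular 32-gon, circumradius r=2.5 (perimeter = 2·32·2.500·sin(180°/32) = 15.68 mm); the cube at (3, 11) does not reach this height (z outside [4, 24]); Combining (union): the regions partially overlap (shared area 2.76 mm²), so the edge portions inside another operand are dropped and the merged outline is re-measured after clipping — boundary = 89.09 mm; (rotated 45° about Z; rotation is an isometry so areas/perimeters/island counts are preserved). Overall, the cross-section is a single solid region. Total boundary length (outer) = 89.09 mm.

89.09 mm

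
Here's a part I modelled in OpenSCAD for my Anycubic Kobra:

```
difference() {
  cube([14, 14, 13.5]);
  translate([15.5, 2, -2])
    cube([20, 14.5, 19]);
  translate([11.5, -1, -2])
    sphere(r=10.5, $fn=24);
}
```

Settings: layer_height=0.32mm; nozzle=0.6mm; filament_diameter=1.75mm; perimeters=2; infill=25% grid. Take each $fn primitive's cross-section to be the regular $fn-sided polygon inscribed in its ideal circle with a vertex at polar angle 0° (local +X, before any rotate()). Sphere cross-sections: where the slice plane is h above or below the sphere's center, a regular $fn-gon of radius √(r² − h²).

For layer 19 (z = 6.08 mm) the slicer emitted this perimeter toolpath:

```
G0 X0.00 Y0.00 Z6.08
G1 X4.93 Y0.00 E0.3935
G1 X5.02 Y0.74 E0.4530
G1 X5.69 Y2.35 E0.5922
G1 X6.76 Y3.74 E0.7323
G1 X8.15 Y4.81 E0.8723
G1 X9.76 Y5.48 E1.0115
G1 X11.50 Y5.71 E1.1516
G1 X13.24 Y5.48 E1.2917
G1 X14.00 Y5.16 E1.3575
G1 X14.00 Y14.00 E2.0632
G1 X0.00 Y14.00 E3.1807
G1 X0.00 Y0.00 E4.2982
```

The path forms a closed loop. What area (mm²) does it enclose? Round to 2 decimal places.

Apply the shoelace formula to the sequence of (X, Y) vertices; enclosed area = 153.93 mm².

153.93 mm²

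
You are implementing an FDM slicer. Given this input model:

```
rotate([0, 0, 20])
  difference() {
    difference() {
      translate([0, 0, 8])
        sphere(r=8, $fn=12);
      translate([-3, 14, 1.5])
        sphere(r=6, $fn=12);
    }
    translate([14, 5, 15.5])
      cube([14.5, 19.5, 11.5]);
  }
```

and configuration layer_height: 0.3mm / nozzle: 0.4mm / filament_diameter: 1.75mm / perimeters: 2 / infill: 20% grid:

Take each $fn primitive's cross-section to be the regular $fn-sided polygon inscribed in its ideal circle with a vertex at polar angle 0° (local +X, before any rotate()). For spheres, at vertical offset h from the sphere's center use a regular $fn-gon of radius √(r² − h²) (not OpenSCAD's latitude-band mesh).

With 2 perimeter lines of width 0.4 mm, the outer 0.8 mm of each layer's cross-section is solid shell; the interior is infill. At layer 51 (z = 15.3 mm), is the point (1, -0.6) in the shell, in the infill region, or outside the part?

infill

At z = 15.3 mm: the r=8 sphere contributes a regular 12-gon of circumradius √(8²−7.3²) = 3.273; the sphere at (-3, 14) is absent (|z−center|=13.800 > r=6); After the difference (first − rest): none of the subtracted shapes is present at this height, so the r=8 sphere is unchanged — 1 connected region; the cube at (14, 5) is not intersected at this z (z outside [15.5, 27]); Taking the first minus the rest: none of the subtracted shapes is present at this height, so the result so far is unchanged — 1 connected region; (rotated 20° about Z; rotation is an isometry so areas/perimeters/island counts are preserved). Overall, the cross-section is a single solid region. Undo the 20° rotation: the query point maps to (0.734, -0.906) in the un-rotated model frame. The nearest boundary edge runs (1.64, -2.83)→(2.83, -1.64); distance from the point to it = 2.00 mm. The point is inside the cross-section and 2.00 mm from the nearest boundary — more than the 0.8 mm shell width (2 × 0.4), so it's in the infill interior.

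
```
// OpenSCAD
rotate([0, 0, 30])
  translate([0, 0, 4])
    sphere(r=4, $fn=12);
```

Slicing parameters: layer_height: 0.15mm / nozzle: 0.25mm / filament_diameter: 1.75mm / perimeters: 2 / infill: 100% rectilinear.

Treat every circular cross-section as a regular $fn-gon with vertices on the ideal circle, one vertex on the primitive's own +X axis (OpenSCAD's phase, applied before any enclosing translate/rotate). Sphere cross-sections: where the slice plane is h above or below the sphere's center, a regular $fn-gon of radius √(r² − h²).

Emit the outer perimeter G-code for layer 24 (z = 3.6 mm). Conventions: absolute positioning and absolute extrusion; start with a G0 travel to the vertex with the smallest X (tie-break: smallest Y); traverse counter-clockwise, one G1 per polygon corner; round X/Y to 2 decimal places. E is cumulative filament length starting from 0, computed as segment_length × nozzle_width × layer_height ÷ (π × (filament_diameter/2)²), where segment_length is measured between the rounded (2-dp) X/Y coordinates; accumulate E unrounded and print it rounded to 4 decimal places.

At z = 3.6 mm: the r=4 sphere contributes a regular 12-gon of circumradius √(4²−0.4²) = 3.980; (rotated 30° about Z; rotation is an isometry so areas/perimeters/island counts are preserved). The outline is a single polygon with 12 vertices. Extrusion per mm of travel: 0.25 × 0.15 / (π × 0.875²) = 0.015591. Accumulating E over each segment gives final E = 0.3856.

G0 X-3.98 Y0.00 Z3.60
G1 X-3.45 Y-1.99 E0.0321
G1 X-1.99 Y-3.45 E0.0643
G1 X0.00 Y-3.98 E0.0964
G1 X1.99 Y-3.45 E0.1285
G1 X3.45 Y-1.99 E0.1607
G1 X3.98 Y0.00 E0.1928
G1 X3.45 Y1.99 E0.2249
G1 X1.99 Y3.45 E0.2571
G1 X0.00 Y3.98 E0.2892
G1 X-1.99 Y3.45 E0.3213
G1 X-3.45 Y1.99 E0.3535
G1 X-3.98 Y0.00 E0.3856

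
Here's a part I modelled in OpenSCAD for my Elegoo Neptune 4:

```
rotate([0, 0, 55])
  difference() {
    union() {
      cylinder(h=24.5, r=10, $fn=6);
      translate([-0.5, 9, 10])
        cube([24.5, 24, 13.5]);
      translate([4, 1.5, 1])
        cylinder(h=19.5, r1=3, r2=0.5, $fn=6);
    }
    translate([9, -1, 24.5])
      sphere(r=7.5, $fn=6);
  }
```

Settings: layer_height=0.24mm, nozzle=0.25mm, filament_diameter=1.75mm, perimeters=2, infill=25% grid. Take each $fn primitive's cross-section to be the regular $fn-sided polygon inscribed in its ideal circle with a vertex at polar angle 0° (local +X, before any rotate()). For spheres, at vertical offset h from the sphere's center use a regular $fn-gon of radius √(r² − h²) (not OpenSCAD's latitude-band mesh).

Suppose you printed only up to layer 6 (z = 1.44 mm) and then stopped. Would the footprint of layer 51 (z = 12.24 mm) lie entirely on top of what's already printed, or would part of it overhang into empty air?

Compare the two slices. At z = 1.44: the r=10 cylinder gives a regular 6-gon of circumradius 10 (constant along its height) (area = (6/2)·10.000²·sin(360°/6) = 259.81 mm²); the cube at (-0.5, 9) is not intersected at this z (z outside [10, 23.5]); the cone at (4, 1.5) (r1=3→r2=0.5) has section circumradius 2.944 here — a regular 6-gon (area = (6/2)·2.944²·sin(360°/6) = 22.51 mm²); Merging all regions: the cone at (4, 1.5) lies entirely inside the r=10 cylinder, so the union is just the r=10 cylinder — area = 259.81 mm²; the sphere at (9, -1) is absent (|z−center|=23.060 > r=7.5); Subtracting the remaining from the first: none of the subtracted shapes is present at this height, so that combined region is unchanged — area = 259.81 mm²; (whole slice rotated 55° about Z — lengths, areas and connectivity unchanged). At z = 12.24: the cylinder: section is a regular 6-gon, circumradius r=10 (area = (6/2)·10.000²·sin(360°/6) = 259.81 mm²); the cube at (-0.5, 9) (footprint 24.5×24) is included at this height (area 588.00 mm²); the cone at (4, 1.5) contributes a regular 6-gon of circumradius 1.559 (interpolated between r1=3 and r2=0.5 at t=0.576) (area = (6/2)·1.559²·sin(360°/6) = 6.31 mm²); Merging all regions: the regions partially overlap — summed areas 854.12 mm² minus the doubly-counted overlap 6.31 mm² gives 847.81 mm² — area = 847.81 mm²; the sphere at (9, -1) does not reach this height (|z−center|=12.260 > r=7.5); Taking the first minus the rest: none of the subtracted shapes is present at this height, so the result so far is unchanged — area = 847.81 mm²; (rotated 55° about Z; rotation is an isometry so areas/perimeters/island counts are preserved). Checking containment: at z = 12.24 the cross-section extends beyond the z = 1.44 cross-section by about 588.00 mm².

part overhangs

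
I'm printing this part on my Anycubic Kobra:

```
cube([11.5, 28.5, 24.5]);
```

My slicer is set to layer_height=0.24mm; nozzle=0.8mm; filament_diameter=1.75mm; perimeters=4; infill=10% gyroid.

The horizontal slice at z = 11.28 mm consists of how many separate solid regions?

At z = 11.28 mm: the cube is present — its section is the full 11.5×28.5 rectangle. The result has 1 disconnected region.

1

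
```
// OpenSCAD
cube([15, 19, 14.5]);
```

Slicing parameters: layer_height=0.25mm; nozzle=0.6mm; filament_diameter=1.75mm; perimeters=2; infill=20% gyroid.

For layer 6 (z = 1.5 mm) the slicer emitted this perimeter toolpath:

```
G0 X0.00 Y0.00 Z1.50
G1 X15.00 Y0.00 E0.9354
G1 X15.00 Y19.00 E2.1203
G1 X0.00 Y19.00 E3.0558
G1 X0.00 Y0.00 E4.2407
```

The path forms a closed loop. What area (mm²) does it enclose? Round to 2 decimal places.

Apply the shoelace formula to the sequence of (X, Y) vertices; enclosed area = 285.00 mm².

285.00 mm²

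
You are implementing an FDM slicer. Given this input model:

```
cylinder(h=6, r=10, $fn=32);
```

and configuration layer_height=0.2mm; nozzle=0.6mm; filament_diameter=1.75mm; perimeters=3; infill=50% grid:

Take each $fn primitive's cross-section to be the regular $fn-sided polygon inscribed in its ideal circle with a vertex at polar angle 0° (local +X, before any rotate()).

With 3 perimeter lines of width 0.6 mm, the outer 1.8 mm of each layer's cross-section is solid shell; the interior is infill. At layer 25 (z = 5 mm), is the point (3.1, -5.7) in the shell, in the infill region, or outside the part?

infill

At z = 5 mm: the r=10 cylinder contributes a regular 32-gon of circumradius 10. Overall, the cross-section is a single solid region. The nearest boundary edge runs (3.83, -9.24)→(5.56, -8.31); distance from the point to it = 3.46 mm. The point is inside the cross-section and 3.46 mm from the nearest boundary — more than the 1.8 mm shell width (3 × 0.6), so it's in the infill interior.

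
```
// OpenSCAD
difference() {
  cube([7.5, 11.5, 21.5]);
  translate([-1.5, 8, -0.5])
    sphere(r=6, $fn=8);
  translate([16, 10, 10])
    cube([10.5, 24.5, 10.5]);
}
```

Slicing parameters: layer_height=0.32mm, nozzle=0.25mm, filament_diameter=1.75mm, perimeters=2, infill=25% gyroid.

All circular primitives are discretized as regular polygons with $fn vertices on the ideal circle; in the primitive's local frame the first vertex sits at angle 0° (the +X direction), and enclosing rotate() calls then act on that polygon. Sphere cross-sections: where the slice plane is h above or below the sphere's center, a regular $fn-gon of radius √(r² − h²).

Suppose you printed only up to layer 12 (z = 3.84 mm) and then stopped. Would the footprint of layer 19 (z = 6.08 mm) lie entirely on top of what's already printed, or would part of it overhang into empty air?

part overhangs

Compare the two slices. At z = 3.84: the 7.5×11.5 cube contributes its full rectangle (area 86.25 mm²); the r=6 sphere at (-1.5, 8) slices to a regular 8-gon of circumradius 4.143 (√(r²−h²) with h=4.34 from center) (area = (8/2)·4.143²·sin(360°/8) = 48.55 mm²); the cube at (16, 10) is absent (z outside [10, 20.5]); Taking the first minus the rest: starting from the 7.5×11.5 cube (86.25 mm²), the r=6 sphere at (-1.5, 8) partially overlaps it — only the 12.78 mm² overlap (of its 48.55 mm²) is removed, clipping the outline — area = 73.47 mm². At z = 6.08: the cube is present — its section is the full 7.5×11.5 rectangle (area 86.25 mm²); the sphere at (-1.5, 8) does not reach this height (|z−center|=6.580 > r=6); the cube at (16, 10) does not reach this height (z outside [10, 20.5]); Taking the first minus the rest: none of the subtracted shapes is present at this height, so the 7.5×11.5 cube is unchanged — area = 86.25 mm². Checking containment: at z = 6.08 the cross-section extends beyond the z = 3.84 cross-section by about 12.78 mm².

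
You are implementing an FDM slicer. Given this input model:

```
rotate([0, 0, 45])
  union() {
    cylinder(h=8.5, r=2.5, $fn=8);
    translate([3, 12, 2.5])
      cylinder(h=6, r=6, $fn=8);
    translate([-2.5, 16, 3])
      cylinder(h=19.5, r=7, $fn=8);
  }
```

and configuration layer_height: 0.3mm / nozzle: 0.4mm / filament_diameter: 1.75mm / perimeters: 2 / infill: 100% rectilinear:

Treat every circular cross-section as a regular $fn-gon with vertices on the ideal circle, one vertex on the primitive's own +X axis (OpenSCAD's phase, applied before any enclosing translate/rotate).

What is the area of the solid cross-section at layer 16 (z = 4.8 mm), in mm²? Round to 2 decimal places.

218.20 mm²

At z = 4.8 mm: the r=2.5 cylinder gives a regular 8-gon of circumradius 2.5 (constant along its height) (area = (8/2)·2.500²·sin(360°/8) = 17.68 mm²); the cylinder at (3, 12): section is a regular 8-gon, circumradius r=6 (area = (8/2)·6.000²·sin(360°/8) = 101.82 mm²); the r=7 cylinder at (-2.5, 16) gives a regular 8-gon of circumradius 7 (constant along its height) (area = (8/2)·7.000²·sin(360°/8) = 138.59 mm²); Merging all regions: the regions partially overlap — summed areas 258.09 mm² minus the doubly-counted overlap 39.90 mm² gives 218.20 mm² — area = 218.20 mm²; (rotated 45° about Z; rotation is an isometry so areas/perimeters/island counts are preserved). Overall, the cross-section has 2 separate islands. Net area = 218.20 mm².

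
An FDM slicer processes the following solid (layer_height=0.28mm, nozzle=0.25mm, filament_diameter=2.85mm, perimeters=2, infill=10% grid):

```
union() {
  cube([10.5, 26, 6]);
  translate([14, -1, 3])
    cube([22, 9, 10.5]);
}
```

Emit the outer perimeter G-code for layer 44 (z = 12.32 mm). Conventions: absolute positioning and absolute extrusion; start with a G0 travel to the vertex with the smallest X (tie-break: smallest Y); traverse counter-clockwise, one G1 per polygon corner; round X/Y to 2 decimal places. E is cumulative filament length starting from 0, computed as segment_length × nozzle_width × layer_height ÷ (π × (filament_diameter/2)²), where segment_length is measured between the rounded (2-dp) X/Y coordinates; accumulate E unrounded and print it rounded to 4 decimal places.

At z = 12.32 mm: the cube does not reach this height (z outside [0, 6]); the 22×9 cube at (14, -1) contributes its full rectangle; Taking the union: only the 22×9 cube at (14, -1) is present, so the union is just that shape — 1 connected region. The outline is a single polygon with 4 vertices. Extrusion per mm of travel: 0.25 × 0.28 / (π × 1.425²) = 0.010973. Accumulating E over each segment gives final E = 0.6803.

G0 X14.00 Y-1.00 Z12.32
G1 X36.00 Y-1.00 E0.2414
G1 X36.00 Y8.00 E0.3402
G1 X14.00 Y8.00 E0.5816
G1 X14.00 Y-1.00 E0.6803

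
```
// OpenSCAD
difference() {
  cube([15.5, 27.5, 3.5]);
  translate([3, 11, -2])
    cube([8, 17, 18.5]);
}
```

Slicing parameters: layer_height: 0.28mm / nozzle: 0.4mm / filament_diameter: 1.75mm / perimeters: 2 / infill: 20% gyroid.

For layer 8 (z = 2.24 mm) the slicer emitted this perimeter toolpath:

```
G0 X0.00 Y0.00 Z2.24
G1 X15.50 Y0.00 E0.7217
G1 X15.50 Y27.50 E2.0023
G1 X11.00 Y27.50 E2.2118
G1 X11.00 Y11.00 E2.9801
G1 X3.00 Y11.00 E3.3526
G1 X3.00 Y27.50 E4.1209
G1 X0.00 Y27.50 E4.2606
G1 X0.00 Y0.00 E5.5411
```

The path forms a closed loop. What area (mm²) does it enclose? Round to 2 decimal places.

Apply the shoelace formula to the sequence of (X, Y) vertices; enclosed area = 294.25 mm².

294.25 mm²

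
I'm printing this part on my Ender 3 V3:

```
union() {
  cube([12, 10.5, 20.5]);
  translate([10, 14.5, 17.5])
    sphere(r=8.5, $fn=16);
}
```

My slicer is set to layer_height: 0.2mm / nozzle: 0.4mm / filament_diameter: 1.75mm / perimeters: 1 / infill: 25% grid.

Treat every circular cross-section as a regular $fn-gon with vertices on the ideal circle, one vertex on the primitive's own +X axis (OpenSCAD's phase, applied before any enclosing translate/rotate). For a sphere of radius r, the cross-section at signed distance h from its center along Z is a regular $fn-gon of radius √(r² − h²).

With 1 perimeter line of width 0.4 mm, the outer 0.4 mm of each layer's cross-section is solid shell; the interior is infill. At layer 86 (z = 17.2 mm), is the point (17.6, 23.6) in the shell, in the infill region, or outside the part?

outside

At z = 17.2 mm: the 12×10.5 cube contributes its full rectangle; the r=8.5 sphere at (10, 14.5) contributes a regular 16-gon of circumradius √(8.5²−0.3²) = 8.495; Taking the union: the regions partially overlap (shared area 31.56 mm²), so overlapping operands fuse into one piece — 1 connected region. Overall, the cross-section is a single solid region. The nearest boundary edge runs (13.25, 22.35)→(16.01, 20.51); distance from the point to it = 3.46 mm. The point is not inside any of the regions above, so it lies outside the cross-section (3.46 mm from the nearest boundary).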